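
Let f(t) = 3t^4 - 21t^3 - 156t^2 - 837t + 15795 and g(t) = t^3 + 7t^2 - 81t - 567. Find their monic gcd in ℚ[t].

By polynomial division,
  3t^4 - 21t^3 - 156t^2 - 837t + 15795 = (3t - 42)(t^3 + 7t^2 - 81t - 567) + (381t^2 - 2538t - 8019)
  t^3 + 7t^2 - 81t - 567 = ((1/381)t + 1735/48387)(381t^2 - 2538t - 8019) + ((500832/16129)t - 4507488/16129)
  381t^2 - 2538t - 8019 = ((2048383/166944)t + 1596771/55648)((500832/16129)t - 4507488/16129) + (0)
Last nonzero remainder: (500832/16129)t - 4507488/16129. Dividing through by 500832/16129 gives the monic gcd t - 9.

t - 9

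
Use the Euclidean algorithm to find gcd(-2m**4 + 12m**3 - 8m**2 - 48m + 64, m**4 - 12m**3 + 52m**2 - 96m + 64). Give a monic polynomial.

By polynomial division,
  -2m**4 + 12m**3 - 8m**2 - 48m + 64 = (-2)(m**4 - 12m**3 + 52m**2 - 96m + 64) + (-12m**3 + 96m**2 - 240m + 192)
  m**4 - 12m**3 + 52m**2 - 96m + 64 = (-(1/12)m + 1/3)(-12m**3 + 96m**2 - 240m + 192) + (0)
Last nonzero remainder: -12m**3 + 96m**2 - 240m + 192. Dividing through by -12 gives the monic gcd m**3 - 8m**2 + 20m - 16.

m**3 - 8m**2 + 20m - 16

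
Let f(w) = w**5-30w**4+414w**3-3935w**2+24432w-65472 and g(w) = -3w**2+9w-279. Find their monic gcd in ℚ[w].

w**2-3w+93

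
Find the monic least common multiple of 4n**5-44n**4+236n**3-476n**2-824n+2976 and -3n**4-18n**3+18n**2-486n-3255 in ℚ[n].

Apply the Euclidean algorithm:
  4n**5-44n**4+236n**3-476n**2-824n+2976 = (-(4/3)n+68/3)(-3n**4-18n**3+18n**2-486n-3255) + (668n**3-1532n**2+5852n+76756)
  -3n**4-18n**3+18n**2-486n-3255 = (-(3/668)n-4155/111556)(668n**3-1532n**2+5852n+76756) + (-(356400/27889)n**2+(2138400/27889)n-11048400/27889)
  668n**3-1532n**2+5852n+76756 = (-(4657463/89100)n-17263291/89100)(-(356400/27889)n**2+(2138400/27889)n-11048400/27889) + (0)
Last nonzero remainder: -(356400/27889)n**2+(2138400/27889)n-11048400/27889. Dividing through by -356400/27889 gives the monic gcd n**2-6n+31.
Then lcm(f, g) = f·g / gcd(f, g); expanding and making the result monic gives the answer.

n**7+n**6-38n**5+204n**4+431n**3-5893n**2+1718n+26040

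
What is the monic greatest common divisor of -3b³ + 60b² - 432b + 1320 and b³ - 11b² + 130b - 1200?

b - 10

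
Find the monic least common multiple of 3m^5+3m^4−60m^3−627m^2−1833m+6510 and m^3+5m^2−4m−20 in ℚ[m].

m^6+3m^5−18m^4−249m^3−1029m^2+948m+4340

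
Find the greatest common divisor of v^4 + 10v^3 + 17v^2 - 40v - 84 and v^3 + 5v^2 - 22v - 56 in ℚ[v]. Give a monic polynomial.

v^2 + 9v + 14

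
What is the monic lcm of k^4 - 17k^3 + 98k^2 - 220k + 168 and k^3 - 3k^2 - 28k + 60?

Repeated division with remainder:
  k^4 - 17k^3 + 98k^2 - 220k + 168 = (k - 14)(k^3 - 3k^2 - 28k + 60) + (84k^2 - 672k + 1008)
  k^3 - 3k^2 - 28k + 60 = ((1/84)k + 5/84)(84k^2 - 672k + 1008) + (0)
Last nonzero remainder: 84k^2 - 672k + 1008. Dividing through by 84 gives the monic gcd k^2 - 8k + 12.
Then lcm(f, g) = f·g / gcd(f, g); expanding and making the result monic gives the answer.

k^5 - 12k^4 + 13k^3 + 270k^2 - 932k + 840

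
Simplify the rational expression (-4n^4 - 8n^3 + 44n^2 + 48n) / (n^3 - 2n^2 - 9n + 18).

(-4n^3 - 20n^2 - 16n)/(n^2 + n - 6)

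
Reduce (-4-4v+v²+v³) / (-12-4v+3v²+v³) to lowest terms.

Apply the Euclidean algorithm:
  v³+v²-4v-4 = (v³+3v²-4v-12) + (-2v²+8)
  v³+3v²-4v-12 = (-(1/2)v-3/2)(-2v²+8) + (0)
Last nonzero remainder: -2v²+8. Dividing through by -2 gives the monic gcd v²-4.
Cancel v²-4 from numerator and denominator to get the reduced form.

(1+v)/(3+v)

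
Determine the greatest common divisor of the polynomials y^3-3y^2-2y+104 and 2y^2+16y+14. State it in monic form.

1

By polynomial division,
  y^3-3y^2-2y+104 = ((1/2)y-11/2)(2y^2+16y+14) + (79y+181)
  2y^2+16y+14 = ((2/79)y+902/6241)(79y+181) + (-75888/6241)
  79y+181 = (-(493039/75888)y-1129621/75888)(-75888/6241) + (0)
The last nonzero remainder is the constant -75888/6241, so the polynomials are coprime and gcd = 1.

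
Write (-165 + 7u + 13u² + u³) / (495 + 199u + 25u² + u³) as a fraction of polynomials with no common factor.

Euclidean algorithm in ℚ[u]:
  u³ + 13u² + 7u - 165 = (u³ + 25u² + 199u + 495) + (-12u² - 192u - 660)
  u³ + 25u² + 199u + 495 = (-(1/12)u - 3/4)(-12u² - 192u - 660) + (0)
Last nonzero remainder: -12u² - 192u - 660. Dividing through by -12 gives the monic gcd u² + 16u + 55.
Cancel u² + 16u + 55 from numerator and denominator to get the reduced form.

(-3 + u)/(9 + u)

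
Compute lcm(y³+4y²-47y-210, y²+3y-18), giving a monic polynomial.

y⁴+y³-59y²-69y+630

By polynomial division,
  y³+4y²-47y-210 = (y+1)(y²+3y-18) + (-32y-192)
  y²+3y-18 = (-(1/32)y+3/32)(-32y-192) + (0)
Last nonzero remainder: -32y-192. Dividing through by -32 gives the monic gcd y+6.
Then lcm(f, g) = f·g / gcd(f, g); expanding and making the result monic gives the answer.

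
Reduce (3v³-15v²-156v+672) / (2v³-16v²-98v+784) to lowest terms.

(3v-12)/(2v-14)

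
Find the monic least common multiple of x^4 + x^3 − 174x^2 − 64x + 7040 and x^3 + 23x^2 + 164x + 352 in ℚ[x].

x^5 + 5x^4 − 170x^3 − 760x^2 + 6784x + 28160

Repeated division with remainder:
  x^4 + x^3 − 174x^2 − 64x + 7040 = (x − 22)(x^3 + 23x^2 + 164x + 352) + (168x^2 + 3192x + 14784)
  x^3 + 23x^2 + 164x + 352 = ((1/168)x + 1/42)(168x^2 + 3192x + 14784) + (0)
Last nonzero remainder: 168x^2 + 3192x + 14784. Dividing through by 168 gives the monic gcd x^2 + 19x + 88.
Then lcm(f, g) = f·g / gcd(f, g); expanding and making the result monic gives the answer.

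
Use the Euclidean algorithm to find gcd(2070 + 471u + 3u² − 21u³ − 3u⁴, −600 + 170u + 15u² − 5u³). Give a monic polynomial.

−30 + u + u²

Euclidean algorithm in ℚ[u]:
  −3u⁴ − 21u³ + 3u² + 471u + 2070 = ((3/5)u + 6)(−5u³ + 15u² + 170u − 600) + (−189u² − 189u + 5670)
  −5u³ + 15u² + 170u − 600 = ((5/189)u − 20/189)(−189u² − 189u + 5670) + (0)
Last nonzero remainder: −189u² − 189u + 5670. Dividing through by −189 gives the monic gcd u² + u − 30.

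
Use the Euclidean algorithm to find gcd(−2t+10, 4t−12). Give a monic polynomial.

Euclidean algorithm in ℚ[t]:
  −2t+10 = (−1/2)(4t−12) + (4)
  4t−12 = (t−3)(4) + (0)
The last nonzero remainder is the constant 4, so the polynomials are coprime and gcd = 1.

1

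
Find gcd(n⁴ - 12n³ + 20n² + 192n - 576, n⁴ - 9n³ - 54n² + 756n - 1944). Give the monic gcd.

n² - 12n + 36

Apply the Euclidean algorithm:
  n⁴ - 12n³ + 20n² + 192n - 576 = (n⁴ - 9n³ - 54n² + 756n - 1944) + (-3n³ + 74n² - 564n + 1368)
  n⁴ - 9n³ - 54n² + 756n - 1944 = (-(1/3)n - 47/9)(-3n³ + 74n² - 564n + 1368) + ((1300/9)n² - (5200/3)n + 5200)
  -3n³ + 74n² - 564n + 1368 = (-(27/1300)n + 171/650)((1300/9)n² - (5200/3)n + 5200) + (0)
Last nonzero remainder: (1300/9)n² - (5200/3)n + 5200. Dividing through by 1300/9 gives the monic gcd n² - 12n + 36.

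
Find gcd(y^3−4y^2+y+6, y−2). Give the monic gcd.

y−2

Apply the Euclidean algorithm:
  y^3−4y^2+y+6 = (y^2−2y−3)(y−2) + (0)
The last nonzero remainder y−2 is already monic.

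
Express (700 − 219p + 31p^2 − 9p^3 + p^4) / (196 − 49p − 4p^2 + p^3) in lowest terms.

Apply the Euclidean algorithm:
  p^4 − 9p^3 + 31p^2 − 219p + 700 = (p − 5)(p^3 − 4p^2 − 49p + 196) + (60p^2 − 660p + 1680)
  p^3 − 4p^2 − 49p + 196 = ((1/60)p + 7/60)(60p^2 − 660p + 1680) + (0)
Last nonzero remainder: 60p^2 − 660p + 1680. Dividing through by 60 gives the monic gcd p^2 − 11p + 28.
Cancel p^2 − 11p + 28 from numerator and denominator to get the reduced form.

(25 + 2p + p^2)/(7 + p)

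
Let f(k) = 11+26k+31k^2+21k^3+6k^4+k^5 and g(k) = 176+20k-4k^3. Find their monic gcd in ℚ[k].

Repeated division with remainder:
  k^5+6k^4+21k^3+31k^2+26k+11 = (-(1/4)k^2-(3/2)k-13/2)(-4k^3+20k+176) + (105k^2+420k+1155)
  -4k^3+20k+176 = (-(4/105)k+16/105)(105k^2+420k+1155) + (0)
Last nonzero remainder: 105k^2+420k+1155. Dividing through by 105 gives the monic gcd k^2+4k+11.

11+4k+k^2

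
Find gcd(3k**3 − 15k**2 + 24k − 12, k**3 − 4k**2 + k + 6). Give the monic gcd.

Apply the Euclidean algorithm:
  3k**3 − 15k**2 + 24k − 12 = (3)(k**3 − 4k**2 + k + 6) + (−3k**2 + 21k − 30)
  k**3 − 4k**2 + k + 6 = (−(1/3)k − 1)(−3k**2 + 21k − 30) + (12k − 24)
  −3k**2 + 21k − 30 = (−(1/4)k + 5/4)(12k − 24) + (0)
Last nonzero remainder: 12k − 24. Dividing through by 12 gives the monic gcd k − 2.

k − 2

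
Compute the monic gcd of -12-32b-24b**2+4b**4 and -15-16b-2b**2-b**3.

1+b

Apply the Euclidean algorithm:
  4b**4-24b**2-32b-12 = (-4b+8)(-b**3-2b**2-16b-15) + (-72b**2+36b+108)
  -b**3-2b**2-16b-15 = ((1/72)b+5/144)(-72b**2+36b+108) + (-(75/4)b-75/4)
  -72b**2+36b+108 = ((96/25)b-144/25)(-(75/4)b-75/4) + (0)
Last nonzero remainder: -(75/4)b-75/4. Dividing through by -75/4 gives the monic gcd b+1.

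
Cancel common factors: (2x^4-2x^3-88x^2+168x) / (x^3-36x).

Repeated division with remainder:
  2x^4-2x^3-88x^2+168x = (2x-2)(x^3-36x) + (-16x^2+96x)
  x^3-36x = (-(1/16)x-3/8)(-16x^2+96x) + (0)
Last nonzero remainder: -16x^2+96x. Dividing through by -16 gives the monic gcd x^2-6x.
Cancel x^2-6x from numerator and denominator to get the reduced form.

(2x^2+10x-28)/(x+6)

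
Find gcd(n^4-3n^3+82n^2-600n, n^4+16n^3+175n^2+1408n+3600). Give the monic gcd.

n^2+3n+100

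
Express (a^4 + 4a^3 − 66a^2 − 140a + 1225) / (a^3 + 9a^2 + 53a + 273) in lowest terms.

(a^3 − 3a^2 − 45a + 175)/(a^2 + 2a + 39)

Apply the Euclidean algorithm:
  a^4 + 4a^3 − 66a^2 − 140a + 1225 = (a − 5)(a^3 + 9a^2 + 53a + 273) + (−74a^2 − 148a + 2590)
  a^3 + 9a^2 + 53a + 273 = (−(1/74)a − 7/74)(−74a^2 − 148a + 2590) + (74a + 518)
  −74a^2 − 148a + 2590 = (−a + 5)(74a + 518) + (0)
Last nonzero remainder: 74a + 518. Dividing through by 74 gives the monic gcd a + 7.
Cancel a + 7 from numerator and denominator to get the reduced form.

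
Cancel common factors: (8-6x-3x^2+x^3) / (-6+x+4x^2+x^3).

Euclidean algorithm in ℚ[x]:
  x^3-3x^2-6x+8 = (x^3+4x^2+x-6) + (-7x^2-7x+14)
  x^3+4x^2+x-6 = (-(1/7)x-3/7)(-7x^2-7x+14) + (0)
Last nonzero remainder: -7x^2-7x+14. Dividing through by -7 gives the monic gcd x^2+x-2.
Cancel x^2+x-2 from numerator and denominator to get the reduced form.

(-4+x)/(3+x)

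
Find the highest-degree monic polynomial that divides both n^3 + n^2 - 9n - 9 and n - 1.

1

Apply the Euclidean algorithm:
  n^3 + n^2 - 9n - 9 = (n^2 + 2n - 7)(n - 1) + (-16)
  n - 1 = (-(1/16)n + 1/16)(-16) + (0)
The last nonzero remainder is the constant -16, so the polynomials are coprime and gcd = 1.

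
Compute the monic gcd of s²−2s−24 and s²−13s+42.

By polynomial division,
  s²−2s−24 = (s²−13s+42) + (11s−66)
  s²−13s+42 = ((1/11)s−7/11)(11s−66) + (0)
Last nonzero remainder: 11s−66. Dividing through by 11 gives the monic gcd s−6.

s−6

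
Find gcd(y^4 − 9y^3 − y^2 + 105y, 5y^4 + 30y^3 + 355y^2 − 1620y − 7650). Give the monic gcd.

Repeated division with remainder:
  y^4 − 9y^3 − y^2 + 105y = (1/5)(5y^4 + 30y^3 + 355y^2 − 1620y − 7650) + (−15y^3 − 72y^2 + 429y + 1530)
  5y^4 + 30y^3 + 355y^2 − 1620y − 7650 = (−(1/3)y − 2/5)(−15y^3 − 72y^2 + 429y + 1530) + ((2346/5)y^2 − (4692/5)y − 7038)
  −15y^3 − 72y^2 + 429y + 1530 = (−(25/782)y − 5/23)((2346/5)y^2 − (4692/5)y − 7038) + (0)
Last nonzero remainder: (2346/5)y^2 − (4692/5)y − 7038. Dividing through by 2346/5 gives the monic gcd y^2 − 2y − 15.

y^2 − 2y − 15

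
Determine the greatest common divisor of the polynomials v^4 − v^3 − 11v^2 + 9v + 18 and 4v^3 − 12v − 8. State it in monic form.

v^2 − v − 2

By polynomial division,
  v^4 − v^3 − 11v^2 + 9v + 18 = ((1/4)v − 1/4)(4v^3 − 12v − 8) + (−8v^2 + 8v + 16)
  4v^3 − 12v − 8 = (−(1/2)v − 1/2)(−8v^2 + 8v + 16) + (0)
Last nonzero remainder: −8v^2 + 8v + 16. Dividing through by −8 gives the monic gcd v^2 − v − 2.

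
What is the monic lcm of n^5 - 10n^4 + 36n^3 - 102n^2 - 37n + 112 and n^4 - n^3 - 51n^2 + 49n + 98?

n^7 - 5n^6 - 28n^5 + 218n^4 - 1051n^3 + 1355n^2 + 1078n - 1568

Apply the Euclidean algorithm:
  n^5 - 10n^4 + 36n^3 - 102n^2 - 37n + 112 = (n - 9)(n^4 - n^3 - 51n^2 + 49n + 98) + (78n^3 - 610n^2 + 306n + 994)
  n^4 - n^3 - 51n^2 + 49n + 98 = ((1/78)n + 133/1521)(78n^3 - 610n^2 + 306n + 994) + (-(2408/1521)n^2 + (4816/507)n + 16856/1521)
  78n^3 - 610n^2 + 306n + 994 = (-(59319/1204)n + 107991/1204)(-(2408/1521)n^2 + (4816/507)n + 16856/1521) + (0)
Last nonzero remainder: -(2408/1521)n^2 + (4816/507)n + 16856/1521. Dividing through by -2408/1521 gives the monic gcd n^2 - 6n - 7.
Then lcm(f, g) = f·g / gcd(f, g); expanding and making the result monic gives the answer.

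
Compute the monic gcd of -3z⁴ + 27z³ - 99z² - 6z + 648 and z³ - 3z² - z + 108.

z² - 7z + 27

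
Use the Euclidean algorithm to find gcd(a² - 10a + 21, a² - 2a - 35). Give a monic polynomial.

a - 7

Repeated division with remainder:
  a² - 10a + 21 = (a² - 2a - 35) + (-8a + 56)
  a² - 2a - 35 = (-(1/8)a - 5/8)(-8a + 56) + (0)
Last nonzero remainder: -8a + 56. Dividing through by -8 gives the monic gcd a - 7.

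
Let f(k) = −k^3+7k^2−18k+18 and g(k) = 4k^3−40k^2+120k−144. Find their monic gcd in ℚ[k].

k^2−4k+6

By polynomial division,
  −k^3+7k^2−18k+18 = (−1/4)(4k^3−40k^2+120k−144) + (−3k^2+12k−18)
  4k^3−40k^2+120k−144 = (−(4/3)k+8)(−3k^2+12k−18) + (0)
Last nonzero remainder: −3k^2+12k−18. Dividing through by −3 gives the monic gcd k^2−4k+6.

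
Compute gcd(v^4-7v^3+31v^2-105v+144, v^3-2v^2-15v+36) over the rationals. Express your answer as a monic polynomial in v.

v^2-6v+9

Euclidean algorithm in ℚ[v]:
  v^4-7v^3+31v^2-105v+144 = (v-5)(v^3-2v^2-15v+36) + (36v^2-216v+324)
  v^3-2v^2-15v+36 = ((1/36)v+1/9)(36v^2-216v+324) + (0)
Last nonzero remainder: 36v^2-216v+324. Dividing through by 36 gives the monic gcd v^2-6v+9.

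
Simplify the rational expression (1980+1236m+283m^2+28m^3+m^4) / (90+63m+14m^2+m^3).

(66+17m+m^2)/(3+m)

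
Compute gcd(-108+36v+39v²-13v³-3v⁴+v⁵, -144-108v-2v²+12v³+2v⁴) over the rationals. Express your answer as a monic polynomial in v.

-18-9v+2v²+v³

Apply the Euclidean algorithm:
  v⁵-3v⁴-13v³+39v²+36v-108 = ((1/2)v-9/2)(2v⁴+12v³-2v²-108v-144) + (42v³+84v²-378v-756)
  2v⁴+12v³-2v²-108v-144 = ((1/21)v+4/21)(42v³+84v²-378v-756) + (0)
Last nonzero remainder: 42v³+84v²-378v-756. Dividing through by 42 gives the monic gcd v³+2v²-9v-18.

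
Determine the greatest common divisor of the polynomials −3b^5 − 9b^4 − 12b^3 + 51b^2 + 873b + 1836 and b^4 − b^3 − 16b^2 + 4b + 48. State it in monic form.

b^2 − b − 12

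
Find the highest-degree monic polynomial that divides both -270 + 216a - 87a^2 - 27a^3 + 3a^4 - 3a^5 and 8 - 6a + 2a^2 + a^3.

2 - 2a + a^2

Euclidean algorithm in ℚ[a]:
  -3a^5 + 3a^4 - 27a^3 - 87a^2 + 216a - 270 = (-3a^2 + 9a - 63)(a^3 + 2a^2 - 6a + 8) + (117a^2 - 234a + 234)
  a^3 + 2a^2 - 6a + 8 = ((1/117)a + 4/117)(117a^2 - 234a + 234) + (0)
Last nonzero remainder: 117a^2 - 234a + 234. Dividing through by 117 gives the monic gcd a^2 - 2a + 2.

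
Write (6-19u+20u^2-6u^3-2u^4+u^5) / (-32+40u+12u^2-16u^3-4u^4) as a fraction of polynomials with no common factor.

Apply the Euclidean algorithm:
  u^5-2u^4-6u^3+20u^2-19u+6 = (-(1/4)u+3/2)(-4u^4-16u^3+12u^2+40u-32) + (21u^3+12u^2-87u+54)
  -4u^4-16u^3+12u^2+40u-32 = (-(4/21)u-32/49)(21u^3+12u^2-87u+54) + ((160/49)u^2-(320/49)u+160/49)
  21u^3+12u^2-87u+54 = ((1029/160)u+1323/80)((160/49)u^2-(320/49)u+160/49) + (0)
Last nonzero remainder: (160/49)u^2-(320/49)u+160/49. Dividing through by 160/49 gives the monic gcd u^2-2u+1.
Cancel u^2-2u+1 from numerator and denominator to get the reduced form.

(-6+7u-u^3)/(32+24u+4u^2)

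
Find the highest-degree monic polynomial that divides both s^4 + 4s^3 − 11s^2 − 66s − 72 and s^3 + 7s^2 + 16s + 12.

Repeated division with remainder:
  s^4 + 4s^3 − 11s^2 − 66s − 72 = (s − 3)(s^3 + 7s^2 + 16s + 12) + (−6s^2 − 30s − 36)
  s^3 + 7s^2 + 16s + 12 = (−(1/6)s − 1/3)(−6s^2 − 30s − 36) + (0)
Last nonzero remainder: −6s^2 − 30s − 36. Dividing through by −6 gives the monic gcd s^2 + 5s + 6.

s^2 + 5s + 6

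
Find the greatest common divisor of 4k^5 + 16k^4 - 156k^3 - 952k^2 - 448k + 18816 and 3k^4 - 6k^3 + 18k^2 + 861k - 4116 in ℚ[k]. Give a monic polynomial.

Apply the Euclidean algorithm:
  4k^5 + 16k^4 - 156k^3 - 952k^2 - 448k + 18816 = ((4/3)k + 8)(3k^4 - 6k^3 + 18k^2 + 861k - 4116) + (-132k^3 - 2244k^2 - 1848k + 51744)
  3k^4 - 6k^3 + 18k^2 + 861k - 4116 = (-(1/44)k + 19/44)(-132k^3 - 2244k^2 - 1848k + 51744) + (945k^2 + 2835k - 26460)
  -132k^3 - 2244k^2 - 1848k + 51744 = (-(44/315)k - 88/45)(945k^2 + 2835k - 26460) + (0)
Last nonzero remainder: 945k^2 + 2835k - 26460. Dividing through by 945 gives the monic gcd k^2 + 3k - 28.

k^2 + 3k - 28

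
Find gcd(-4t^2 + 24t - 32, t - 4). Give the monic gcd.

By polynomial division,
  -4t^2 + 24t - 32 = (-4t + 8)(t - 4) + (0)
The last nonzero remainder t - 4 is already monic.

t - 4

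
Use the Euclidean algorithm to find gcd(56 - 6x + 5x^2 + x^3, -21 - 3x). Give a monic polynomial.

7 + x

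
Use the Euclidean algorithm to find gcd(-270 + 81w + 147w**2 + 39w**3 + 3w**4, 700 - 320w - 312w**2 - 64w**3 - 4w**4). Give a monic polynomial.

Repeated division with remainder:
  3w**4 + 39w**3 + 147w**2 + 81w - 270 = (-3/4)(-4w**4 - 64w**3 - 312w**2 - 320w + 700) + (-9w**3 - 87w**2 - 159w + 255)
  -4w**4 - 64w**3 - 312w**2 - 320w + 700 = ((4/9)w + 76/27)(-9w**3 - 87w**2 - 159w + 255) + ((32/9)w**2 + (128/9)w - 160/9)
  -9w**3 - 87w**2 - 159w + 255 = (-(81/32)w - 459/32)((32/9)w**2 + (128/9)w - 160/9) + (0)
Last nonzero remainder: (32/9)w**2 + (128/9)w - 160/9. Dividing through by 32/9 gives the monic gcd w**2 + 4w - 5.

-5 + 4w + w**2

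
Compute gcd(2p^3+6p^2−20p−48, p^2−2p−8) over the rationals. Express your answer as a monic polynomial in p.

By polynomial division,
  2p^3+6p^2−20p−48 = (2p+10)(p^2−2p−8) + (16p+32)
  p^2−2p−8 = ((1/16)p−1/4)(16p+32) + (0)
Last nonzero remainder: 16p+32. Dividing through by 16 gives the monic gcd p+2.

p+2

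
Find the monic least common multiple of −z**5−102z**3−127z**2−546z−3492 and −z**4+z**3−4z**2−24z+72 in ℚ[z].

Repeated division with remainder:
  −z**5−102z**3−127z**2−546z−3492 = (z+1)(−z**4+z**3−4z**2−24z+72) + (−99z**3−99z**2−594z−3564)
  −z**4+z**3−4z**2−24z+72 = ((1/99)z−2/99)(−99z**3−99z**2−594z−3564) + (0)
Last nonzero remainder: −99z**3−99z**2−594z−3564. Dividing through by −99 gives the monic gcd z**3+z**2+6z+36.
Then lcm(f, g) = f·g / gcd(f, g); expanding and making the result monic gives the answer.

z**6−2z**5+102z**4−77z**3+292z**2+2400z−6984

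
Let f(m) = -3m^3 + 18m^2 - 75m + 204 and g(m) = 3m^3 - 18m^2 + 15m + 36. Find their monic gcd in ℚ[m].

By polynomial division,
  -3m^3 + 18m^2 - 75m + 204 = (-1)(3m^3 - 18m^2 + 15m + 36) + (-60m + 240)
  3m^3 - 18m^2 + 15m + 36 = (-(1/20)m^2 + (1/10)m + 3/20)(-60m + 240) + (0)
Last nonzero remainder: -60m + 240. Dividing through by -60 gives the monic gcd m - 4.

m - 4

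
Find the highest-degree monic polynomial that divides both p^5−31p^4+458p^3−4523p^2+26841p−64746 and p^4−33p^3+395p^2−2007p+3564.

p^2−20p+99

Apply the Euclidean algorithm:
  p^5−31p^4+458p^3−4523p^2+26841p−64746 = (p+2)(p^4−33p^3+395p^2−2007p+3564) + (129p^3−3306p^2+27291p−71874)
  p^4−33p^3+395p^2−2007p+3564 = ((1/129)p−317/5547)(129p^3−3306p^2+27291p−71874) + (−(10150/1849)p^2+(203000/1849)p−1004850/1849)
  129p^3−3306p^2+27291p−71874 = (−(238521/10150)p+671187/5075)(−(10150/1849)p^2+(203000/1849)p−1004850/1849) + (0)
Last nonzero remainder: −(10150/1849)p^2+(203000/1849)p−1004850/1849. Dividing through by −10150/1849 gives the monic gcd p^2−20p+99.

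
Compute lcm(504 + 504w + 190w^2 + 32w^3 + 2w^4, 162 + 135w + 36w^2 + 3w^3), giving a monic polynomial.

By polynomial division,
  2w^4 + 32w^3 + 190w^2 + 504w + 504 = ((2/3)w + 8/3)(3w^3 + 36w^2 + 135w + 162) + (4w^2 + 36w + 72)
  3w^3 + 36w^2 + 135w + 162 = ((3/4)w + 9/4)(4w^2 + 36w + 72) + (0)
Last nonzero remainder: 4w^2 + 36w + 72. Dividing through by 4 gives the monic gcd w^2 + 9w + 18.
Then lcm(f, g) = f·g / gcd(f, g); expanding and making the result monic gives the answer.

756 + 1008w + 537w^2 + 143w^3 + 19w^4 + w^5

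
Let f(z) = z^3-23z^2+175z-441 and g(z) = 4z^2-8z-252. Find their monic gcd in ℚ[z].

Repeated division with remainder:
  z^3-23z^2+175z-441 = ((1/4)z-21/4)(4z^2-8z-252) + (196z-1764)
  4z^2-8z-252 = ((1/49)z+1/7)(196z-1764) + (0)
Last nonzero remainder: 196z-1764. Dividing through by 196 gives the monic gcd z-9.

z-9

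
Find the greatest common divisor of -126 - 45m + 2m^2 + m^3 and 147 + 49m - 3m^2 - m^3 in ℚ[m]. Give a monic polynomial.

-21 - 4m + m^2

Euclidean algorithm in ℚ[m]:
  m^3 + 2m^2 - 45m - 126 = (-1)(-m^3 - 3m^2 + 49m + 147) + (-m^2 + 4m + 21)
  -m^3 - 3m^2 + 49m + 147 = (m + 7)(-m^2 + 4m + 21) + (0)
Last nonzero remainder: -m^2 + 4m + 21. Dividing through by -1 gives the monic gcd m^2 - 4m - 21.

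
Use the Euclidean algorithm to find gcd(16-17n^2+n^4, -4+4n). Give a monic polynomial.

Repeated division with remainder:
  n^4-17n^2+16 = ((1/4)n^3+(1/4)n^2-4n-4)(4n-4) + (0)
Last nonzero remainder: 4n-4. Dividing through by 4 gives the monic gcd n-1.

-1+n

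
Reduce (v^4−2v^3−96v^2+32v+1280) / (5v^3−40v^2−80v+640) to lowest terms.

(v^2−2v−80)/(5v−40)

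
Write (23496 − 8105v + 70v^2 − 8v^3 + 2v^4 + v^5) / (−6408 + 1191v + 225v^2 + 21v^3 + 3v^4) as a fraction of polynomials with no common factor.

(−88 + 3v + v^2)/(24 + 3v)

Repeated division with remainder:
  v^5 + 2v^4 − 8v^3 + 70v^2 − 8105v + 23496 = ((1/3)v − 5/3)(3v^4 + 21v^3 + 225v^2 + 1191v − 6408) + (−48v^3 + 48v^2 − 3984v + 12816)
  3v^4 + 21v^3 + 225v^2 + 1191v − 6408 = (−(1/16)v − 1/2)(−48v^3 + 48v^2 − 3984v + 12816) + (0)
Last nonzero remainder: −48v^3 + 48v^2 − 3984v + 12816. Dividing through by −48 gives the monic gcd v^3 − v^2 + 83v − 267.
Cancel v^3 − v^2 + 83v − 267 from numerator and denominator to get the reduced form.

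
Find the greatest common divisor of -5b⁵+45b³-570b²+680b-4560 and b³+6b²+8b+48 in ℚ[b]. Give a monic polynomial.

b³+6b²+8b+48

Euclidean algorithm in ℚ[b]:
  -5b⁵+45b³-570b²+680b-4560 = (-5b²+30b-95)(b³+6b²+8b+48) + (0)
The last nonzero remainder b³+6b²+8b+48 is already monic.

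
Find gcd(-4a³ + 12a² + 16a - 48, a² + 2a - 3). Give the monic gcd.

1

Apply the Euclidean algorithm:
  -4a³ + 12a² + 16a - 48 = (-4a + 20)(a² + 2a - 3) + (-36a + 12)
  a² + 2a - 3 = (-(1/36)a - 7/108)(-36a + 12) + (-20/9)
  -36a + 12 = ((81/5)a - 27/5)(-20/9) + (0)
The last nonzero remainder is the constant -20/9, so the polynomials are coprime and gcd = 1.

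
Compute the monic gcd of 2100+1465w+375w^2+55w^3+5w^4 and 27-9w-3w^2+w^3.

3+w

Repeated division with remainder:
  5w^4+55w^3+375w^2+1465w+2100 = (5w+70)(w^3-3w^2-9w+27) + (630w^2+1960w+210)
  w^3-3w^2-9w+27 = ((1/630)w-11/1134)(630w^2+1960w+210) + ((784/81)w+784/27)
  630w^2+1960w+210 = ((3645/56)w+405/56)((784/81)w+784/27) + (0)
Last nonzero remainder: (784/81)w+784/27. Dividing through by 784/81 gives the monic gcd w+3.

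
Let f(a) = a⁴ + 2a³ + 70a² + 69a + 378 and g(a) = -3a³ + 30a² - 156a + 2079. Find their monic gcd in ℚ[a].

a² + a + 63

Repeated division with remainder:
  a⁴ + 2a³ + 70a² + 69a + 378 = (-(1/3)a - 4)(-3a³ + 30a² - 156a + 2079) + (138a² + 138a + 8694)
  -3a³ + 30a² - 156a + 2079 = (-(1/46)a + 11/46)(138a² + 138a + 8694) + (0)
Last nonzero remainder: 138a² + 138a + 8694. Dividing through by 138 gives the monic gcd a² + a + 63.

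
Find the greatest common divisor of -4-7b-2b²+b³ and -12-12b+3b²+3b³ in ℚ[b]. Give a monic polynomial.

1+b

Repeated division with remainder:
  b³-2b²-7b-4 = (1/3)(3b³+3b²-12b-12) + (-3b²-3b)
  3b³+3b²-12b-12 = (-b)(-3b²-3b) + (-12b-12)
  -3b²-3b = ((1/4)b)(-12b-12) + (0)
Last nonzero remainder: -12b-12. Dividing through by -12 gives the monic gcd b+1.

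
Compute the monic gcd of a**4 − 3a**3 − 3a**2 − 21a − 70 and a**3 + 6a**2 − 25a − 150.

By polynomial division,
  a**4 − 3a**3 − 3a**2 − 21a − 70 = (a − 9)(a**3 + 6a**2 − 25a − 150) + (76a**2 − 96a − 1420)
  a**3 + 6a**2 − 25a − 150 = ((1/76)a + 69/722)(76a**2 − 96a − 1420) + ((1032/361)a − 5160/361)
  76a**2 − 96a − 1420 = ((6859/258)a + 25631/258)((1032/361)a − 5160/361) + (0)
Last nonzero remainder: (1032/361)a − 5160/361. Dividing through by 1032/361 gives the monic gcd a − 5.

a − 5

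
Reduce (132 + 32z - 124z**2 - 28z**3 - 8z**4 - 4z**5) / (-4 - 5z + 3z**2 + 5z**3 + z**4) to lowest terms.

(-132 - 32z - 8z**2 - 4z**3)/(4 + 5z + z**2)

By polynomial division,
  -4z**5 - 8z**4 - 28z**3 - 124z**2 + 32z + 132 = (-4z + 12)(z**4 + 5z**3 + 3z**2 - 5z - 4) + (-76z**3 - 180z**2 + 76z + 180)
  z**4 + 5z**3 + 3z**2 - 5z - 4 = (-(1/76)z - 25/722)(-76z**3 - 180z**2 + 76z + 180) + (-(806/361)z**2 + 806/361)
  -76z**3 - 180z**2 + 76z + 180 = ((13718/403)z + 32490/403)(-(806/361)z**2 + 806/361) + (0)
Last nonzero remainder: -(806/361)z**2 + 806/361. Dividing through by -806/361 gives the monic gcd z**2 - 1.
Cancel z**2 - 1 from numerator and denominator to get the reduced form.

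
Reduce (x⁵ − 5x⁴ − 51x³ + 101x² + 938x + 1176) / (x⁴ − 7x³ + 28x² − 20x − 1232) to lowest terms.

(x³ − 2x² − 29x − 42)/(x² − 4x + 44)

Euclidean algorithm in ℚ[x]:
  x⁵ − 5x⁴ − 51x³ + 101x² + 938x + 1176 = (x + 2)(x⁴ − 7x³ + 28x² − 20x − 1232) + (−65x³ + 65x² + 2210x + 3640)
  x⁴ − 7x³ + 28x² − 20x − 1232 = (−(1/65)x + 6/65)(−65x³ + 65x² + 2210x + 3640) + (56x² − 168x − 1568)
  −65x³ + 65x² + 2210x + 3640 = (−(65/56)x − 65/28)(56x² − 168x − 1568) + (0)
Last nonzero remainder: 56x² − 168x − 1568. Dividing through by 56 gives the monic gcd x² − 3x − 28.
Cancel x² − 3x − 28 from numerator and denominator to get the reduced form.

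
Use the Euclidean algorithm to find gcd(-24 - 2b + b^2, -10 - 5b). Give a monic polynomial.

1

Euclidean algorithm in ℚ[b]:
  b^2 - 2b - 24 = (-(1/5)b + 4/5)(-5b - 10) + (-16)
  -5b - 10 = ((5/16)b + 5/8)(-16) + (0)
The last nonzero remainder is the constant -16, so the polynomials are coprime and gcd = 1.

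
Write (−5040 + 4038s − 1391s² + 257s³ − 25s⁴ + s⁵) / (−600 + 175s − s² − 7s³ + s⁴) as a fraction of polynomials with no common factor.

Repeated division with remainder:
  s⁵ − 25s⁴ + 257s³ − 1391s² + 4038s − 5040 = (s − 18)(s⁴ − 7s³ − s² + 175s − 600) + (132s³ − 1584s² + 7788s − 15840)
  s⁴ − 7s³ − s² + 175s − 600 = ((1/132)s + 5/132)(132s³ − 1584s² + 7788s − 15840) + (0)
Last nonzero remainder: 132s³ − 1584s² + 7788s − 15840. Dividing through by 132 gives the monic gcd s³ − 12s² + 59s − 120.
Cancel s³ − 12s² + 59s − 120 from numerator and denominator to get the reduced form.

(42 − 13s + s²)/(5 + s)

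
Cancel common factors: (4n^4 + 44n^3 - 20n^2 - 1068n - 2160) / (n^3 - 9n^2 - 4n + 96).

By polynomial division,
  4n^4 + 44n^3 - 20n^2 - 1068n - 2160 = (4n + 80)(n^3 - 9n^2 - 4n + 96) + (716n^2 - 1132n - 9840)
  n^3 - 9n^2 - 4n + 96 = ((1/716)n - 332/32041)(716n^2 - 1132n - 9840) + (-(63648/32041)n - 190944/32041)
  716n^2 - 1132n - 9840 = (-(5735339/15912)n + 6568405/3978)(-(63648/32041)n - 190944/32041) + (0)
Last nonzero remainder: -(63648/32041)n - 190944/32041. Dividing through by -63648/32041 gives the monic gcd n + 3.
Cancel n + 3 from numerator and denominator to get the reduced form.

(4n^3 + 32n^2 - 116n - 720)/(n^2 - 12n + 32)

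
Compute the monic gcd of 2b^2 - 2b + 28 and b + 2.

1

By polynomial division,
  2b^2 - 2b + 28 = (2b - 6)(b + 2) + (40)
  b + 2 = ((1/40)b + 1/20)(40) + (0)
The last nonzero remainder is the constant 40, so the polynomials are coprime and gcd = 1.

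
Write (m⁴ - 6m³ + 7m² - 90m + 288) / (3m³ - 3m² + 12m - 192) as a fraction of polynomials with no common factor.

(m² - 9m + 18)/(3m - 12)

By polynomial division,
  m⁴ - 6m³ + 7m² - 90m + 288 = ((1/3)m - 5/3)(3m³ - 3m² + 12m - 192) + (-2m² - 6m - 32)
  3m³ - 3m² + 12m - 192 = (-(3/2)m + 6)(-2m² - 6m - 32) + (0)
Last nonzero remainder: -2m² - 6m - 32. Dividing through by -2 gives the monic gcd m² + 3m + 16.
Cancel m² + 3m + 16 from numerator and denominator to get the reduced form.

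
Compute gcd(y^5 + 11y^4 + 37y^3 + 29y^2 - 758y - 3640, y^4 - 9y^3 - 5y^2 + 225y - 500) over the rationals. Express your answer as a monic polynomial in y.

y^2 + y - 20

By polynomial division,
  y^5 + 11y^4 + 37y^3 + 29y^2 - 758y - 3640 = (y + 20)(y^4 - 9y^3 - 5y^2 + 225y - 500) + (222y^3 - 96y^2 - 4758y + 6360)
  y^4 - 9y^3 - 5y^2 + 225y - 500 = ((1/222)y - 317/8214)(222y^3 - 96y^2 - 4758y + 6360) + ((17424/1369)y^2 + (17424/1369)y - 348480/1369)
  222y^3 - 96y^2 - 4758y + 6360 = ((50653/2904)y - 72557/2904)((17424/1369)y^2 + (17424/1369)y - 348480/1369) + (0)
Last nonzero remainder: (17424/1369)y^2 + (17424/1369)y - 348480/1369. Dividing through by 17424/1369 gives the monic gcd y^2 + y - 20.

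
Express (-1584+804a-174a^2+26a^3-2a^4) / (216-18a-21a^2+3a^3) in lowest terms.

By polynomial division,
  -2a^4+26a^3-174a^2+804a-1584 = (-(2/3)a+4)(3a^3-21a^2-18a+216) + (-102a^2+1020a-2448)
  3a^3-21a^2-18a+216 = (-(1/34)a-3/34)(-102a^2+1020a-2448) + (0)
Last nonzero remainder: -102a^2+1020a-2448. Dividing through by -102 gives the monic gcd a^2-10a+24.
Cancel a^2-10a+24 from numerator and denominator to get the reduced form.

(-66+6a-2a^2)/(9+3a)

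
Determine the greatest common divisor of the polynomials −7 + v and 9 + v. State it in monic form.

Repeated division with remainder:
  v − 7 = (v + 9) + (−16)
  v + 9 = (−(1/16)v − 9/16)(−16) + (0)
The last nonzero remainder is the constant −16, so the polynomials are coprime and gcd = 1.

1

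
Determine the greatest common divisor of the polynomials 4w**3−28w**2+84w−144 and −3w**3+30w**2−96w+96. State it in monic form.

w−4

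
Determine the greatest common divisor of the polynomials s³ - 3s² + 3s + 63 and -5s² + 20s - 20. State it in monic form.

1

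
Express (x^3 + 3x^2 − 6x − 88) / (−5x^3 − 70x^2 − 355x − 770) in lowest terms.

(−x + 4)/(5x + 35)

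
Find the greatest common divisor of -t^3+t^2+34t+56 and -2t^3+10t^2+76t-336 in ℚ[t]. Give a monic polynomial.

Repeated division with remainder:
  -t^3+t^2+34t+56 = (1/2)(-2t^3+10t^2+76t-336) + (-4t^2-4t+224)
  -2t^3+10t^2+76t-336 = ((1/2)t-3)(-4t^2-4t+224) + (-48t+336)
  -4t^2-4t+224 = ((1/12)t+2/3)(-48t+336) + (0)
Last nonzero remainder: -48t+336. Dividing through by -48 gives the monic gcd t-7.

t-7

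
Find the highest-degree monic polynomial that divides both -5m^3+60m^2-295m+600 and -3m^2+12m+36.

Repeated division with remainder:
  -5m^3+60m^2-295m+600 = ((5/3)m-40/3)(-3m^2+12m+36) + (-195m+1080)
  -3m^2+12m+36 = ((1/65)m+4/169)(-195m+1080) + (1764/169)
  -195m+1080 = (-(10985/588)m+5070/49)(1764/169) + (0)
The last nonzero remainder is the constant 1764/169, so the polynomials are coprime and gcd = 1.

1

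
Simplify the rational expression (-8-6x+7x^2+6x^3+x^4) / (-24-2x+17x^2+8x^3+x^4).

(1+x)/(3+x)

Apply the Euclidean algorithm:
  x^4+6x^3+7x^2-6x-8 = (x^4+8x^3+17x^2-2x-24) + (-2x^3-10x^2-4x+16)
  x^4+8x^3+17x^2-2x-24 = (-(1/2)x-3/2)(-2x^3-10x^2-4x+16) + (0)
Last nonzero remainder: -2x^3-10x^2-4x+16. Dividing through by -2 gives the monic gcd x^3+5x^2+2x-8.
Cancel x^3+5x^2+2x-8 from numerator and denominator to get the reduced form.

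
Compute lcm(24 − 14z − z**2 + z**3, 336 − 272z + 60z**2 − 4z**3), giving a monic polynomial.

1008 − 900z + 164z**2 + 41z**3 − 14z**4 + z**5

Euclidean algorithm in ℚ[z]:
  z**3 − z**2 − 14z + 24 = (−1/4)(−4z**3 + 60z**2 − 272z + 336) + (14z**2 − 82z + 108)
  −4z**3 + 60z**2 − 272z + 336 = (−(2/7)z + 128/49)(14z**2 − 82z + 108) + (−(1320/49)z + 2640/49)
  14z**2 − 82z + 108 = (−(343/660)z + 441/220)(−(1320/49)z + 2640/49) + (0)
Last nonzero remainder: −(1320/49)z + 2640/49. Dividing through by −1320/49 gives the monic gcd z − 2.
Then lcm(f, g) = f·g / gcd(f, g); expanding and making the result monic gives the answer.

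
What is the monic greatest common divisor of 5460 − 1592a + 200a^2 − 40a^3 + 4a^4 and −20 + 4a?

By polynomial division,
  4a^4 − 40a^3 + 200a^2 − 1592a + 5460 = (a^3 − 5a^2 + 25a − 273)(4a − 20) + (0)
Last nonzero remainder: 4a − 20. Dividing through by 4 gives the monic gcd a − 5.

−5 + a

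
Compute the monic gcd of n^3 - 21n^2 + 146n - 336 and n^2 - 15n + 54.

By polynomial division,
  n^3 - 21n^2 + 146n - 336 = (n - 6)(n^2 - 15n + 54) + (2n - 12)
  n^2 - 15n + 54 = ((1/2)n - 9/2)(2n - 12) + (0)
Last nonzero remainder: 2n - 12. Dividing through by 2 gives the monic gcd n - 6.

n - 6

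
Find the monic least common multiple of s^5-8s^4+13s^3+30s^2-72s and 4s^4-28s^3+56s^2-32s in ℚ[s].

Repeated division with remainder:
  s^5-8s^4+13s^3+30s^2-72s = ((1/4)s-1/4)(4s^4-28s^3+56s^2-32s) + (-8s^3+52s^2-80s)
  4s^4-28s^3+56s^2-32s = (-(1/2)s+1/4)(-8s^3+52s^2-80s) + (3s^2-12s)
  -8s^3+52s^2-80s = (-(8/3)s+20/3)(3s^2-12s) + (0)
Last nonzero remainder: 3s^2-12s. Dividing through by 3 gives the monic gcd s^2-4s.
Then lcm(f, g) = f·g / gcd(f, g); expanding and making the result monic gives the answer.

s^7-11s^6+39s^5-25s^4-136s^3+276s^2-144s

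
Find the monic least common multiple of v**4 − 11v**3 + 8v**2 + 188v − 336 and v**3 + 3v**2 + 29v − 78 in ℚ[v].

v**6 − 6v**5 − 8v**4 − 201v**3 + 916v**2 + 5652v − 13104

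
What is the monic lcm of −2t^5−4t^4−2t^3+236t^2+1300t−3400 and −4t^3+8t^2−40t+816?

By polynomial division,
  −2t^5−4t^4−2t^3+236t^2+1300t−3400 = ((1/2)t^2+2t−1/2)(−4t^3+8t^2−40t+816) + (−88t^2−352t−2992)
  −4t^3+8t^2−40t+816 = ((1/22)t−3/11)(−88t^2−352t−2992) + (0)
Last nonzero remainder: −88t^2−352t−2992. Dividing through by −88 gives the monic gcd t^2+4t+34.
Then lcm(f, g) = f·g / gcd(f, g); expanding and making the result monic gives the answer.

t^6−4t^5−11t^4−124t^3+58t^2+5600t−10200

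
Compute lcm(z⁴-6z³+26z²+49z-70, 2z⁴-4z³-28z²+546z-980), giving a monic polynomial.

z⁶-z⁵-18z⁴+263z³-189z²-1036z+980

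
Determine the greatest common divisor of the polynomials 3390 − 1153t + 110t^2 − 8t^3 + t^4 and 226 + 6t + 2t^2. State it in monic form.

Euclidean algorithm in ℚ[t]:
  t^4 − 8t^3 + 110t^2 − 1153t + 3390 = ((1/2)t^2 − (11/2)t + 15)(2t^2 + 6t + 226) + (0)
Last nonzero remainder: 2t^2 + 6t + 226. Dividing through by 2 gives the monic gcd t^2 + 3t + 113.

113 + 3t + t^2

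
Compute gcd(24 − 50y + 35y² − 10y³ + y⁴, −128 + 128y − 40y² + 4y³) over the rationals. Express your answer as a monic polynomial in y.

8 − 6y + y²

Apply the Euclidean algorithm:
  y⁴ − 10y³ + 35y² − 50y + 24 = ((1/4)y)(4y³ − 40y² + 128y − 128) + (3y² − 18y + 24)
  4y³ − 40y² + 128y − 128 = ((4/3)y − 16/3)(3y² − 18y + 24) + (0)
Last nonzero remainder: 3y² − 18y + 24. Dividing through by 3 gives the monic gcd y² − 6y + 8.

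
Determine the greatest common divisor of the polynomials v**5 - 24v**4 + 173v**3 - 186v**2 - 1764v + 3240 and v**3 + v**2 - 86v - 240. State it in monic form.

Repeated division with remainder:
  v**5 - 24v**4 + 173v**3 - 186v**2 - 1764v + 3240 = (v**2 - 25v + 284)(v**3 + v**2 - 86v - 240) + (-2380v**2 + 16660v + 71400)
  v**3 + v**2 - 86v - 240 = (-(1/2380)v - 2/595)(-2380v**2 + 16660v + 71400) + (0)
Last nonzero remainder: -2380v**2 + 16660v + 71400. Dividing through by -2380 gives the monic gcd v**2 - 7v - 30.

v**2 - 7v - 30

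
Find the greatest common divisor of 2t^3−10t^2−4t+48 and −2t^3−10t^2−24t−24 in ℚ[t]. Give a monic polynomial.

t+2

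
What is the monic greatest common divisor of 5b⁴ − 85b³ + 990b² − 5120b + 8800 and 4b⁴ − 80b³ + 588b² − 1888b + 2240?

b² − 8b + 16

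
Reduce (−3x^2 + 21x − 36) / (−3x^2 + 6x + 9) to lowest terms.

By polynomial division,
  −3x^2 + 21x − 36 = (−3x^2 + 6x + 9) + (15x − 45)
  −3x^2 + 6x + 9 = (−(1/5)x − 1/5)(15x − 45) + (0)
Last nonzero remainder: 15x − 45. Dividing through by 15 gives the monic gcd x − 3.
Cancel x − 3 from numerator and denominator to get the reduced form.

(x − 4)/(x + 1)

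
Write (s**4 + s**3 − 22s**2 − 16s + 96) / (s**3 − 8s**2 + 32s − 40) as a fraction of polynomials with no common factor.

Repeated division with remainder:
  s**4 + s**3 − 22s**2 − 16s + 96 = (s + 9)(s**3 − 8s**2 + 32s − 40) + (18s**2 − 264s + 456)
  s**3 − 8s**2 + 32s − 40 = ((1/18)s + 10/27)(18s**2 − 264s + 456) + ((940/9)s − 1880/9)
  18s**2 − 264s + 456 = ((81/470)s − 513/235)((940/9)s − 1880/9) + (0)
Last nonzero remainder: (940/9)s − 1880/9. Dividing through by 940/9 gives the monic gcd s − 2.
Cancel s − 2 from numerator and denominator to get the reduced form.

(s**3 + 3s**2 − 16s − 48)/(s**2 − 6s + 20)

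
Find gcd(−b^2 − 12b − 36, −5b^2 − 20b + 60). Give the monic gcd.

Euclidean algorithm in ℚ[b]:
  −b^2 − 12b − 36 = (1/5)(−5b^2 − 20b + 60) + (−8b − 48)
  −5b^2 − 20b + 60 = ((5/8)b − 5/4)(−8b − 48) + (0)
Last nonzero remainder: −8b − 48. Dividing through by −8 gives the monic gcd b + 6.

b + 6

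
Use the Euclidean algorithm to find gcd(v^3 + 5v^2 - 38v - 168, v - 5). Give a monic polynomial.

1

Apply the Euclidean algorithm:
  v^3 + 5v^2 - 38v - 168 = (v^2 + 10v + 12)(v - 5) + (-108)
  v - 5 = (-(1/108)v + 5/108)(-108) + (0)
The last nonzero remainder is the constant -108, so the polynomials are coprime and gcd = 1.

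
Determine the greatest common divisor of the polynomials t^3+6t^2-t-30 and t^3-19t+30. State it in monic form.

t^2+3t-10

By polynomial division,
  t^3+6t^2-t-30 = (t^3-19t+30) + (6t^2+18t-60)
  t^3-19t+30 = ((1/6)t-1/2)(6t^2+18t-60) + (0)
Last nonzero remainder: 6t^2+18t-60. Dividing through by 6 gives the monic gcd t^2+3t-10.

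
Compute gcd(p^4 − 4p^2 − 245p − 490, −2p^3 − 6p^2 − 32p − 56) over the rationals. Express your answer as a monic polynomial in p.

p + 2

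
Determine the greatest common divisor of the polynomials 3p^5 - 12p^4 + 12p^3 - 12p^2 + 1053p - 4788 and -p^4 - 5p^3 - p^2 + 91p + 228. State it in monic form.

Repeated division with remainder:
  3p^5 - 12p^4 + 12p^3 - 12p^2 + 1053p - 4788 = (-3p + 27)(-p^4 - 5p^3 - p^2 + 91p + 228) + (144p^3 + 288p^2 - 720p - 10944)
  -p^4 - 5p^3 - p^2 + 91p + 228 = (-(1/144)p - 1/48)(144p^3 + 288p^2 - 720p - 10944) + (0)
Last nonzero remainder: 144p^3 + 288p^2 - 720p - 10944. Dividing through by 144 gives the monic gcd p^3 + 2p^2 - 5p - 76.

p^3 + 2p^2 - 5p - 76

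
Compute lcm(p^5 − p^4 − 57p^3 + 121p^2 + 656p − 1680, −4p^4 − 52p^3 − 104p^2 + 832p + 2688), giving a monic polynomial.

p^6 + 5p^5 − 63p^4 − 221p^3 + 1382p^2 + 2256p − 10080

By polynomial division,
  p^5 − p^4 − 57p^3 + 121p^2 + 656p − 1680 = (−(1/4)p + 7/2)(−4p^4 − 52p^3 − 104p^2 + 832p + 2688) + (99p^3 + 693p^2 − 1584p − 11088)
  −4p^4 − 52p^3 − 104p^2 + 832p + 2688 = (−(4/99)p − 8/33)(99p^3 + 693p^2 − 1584p − 11088) + (0)
Last nonzero remainder: 99p^3 + 693p^2 − 1584p − 11088. Dividing through by 99 gives the monic gcd p^3 + 7p^2 − 16p − 112.
Then lcm(f, g) = f·g / gcd(f, g); expanding and making the result monic gives the answer.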